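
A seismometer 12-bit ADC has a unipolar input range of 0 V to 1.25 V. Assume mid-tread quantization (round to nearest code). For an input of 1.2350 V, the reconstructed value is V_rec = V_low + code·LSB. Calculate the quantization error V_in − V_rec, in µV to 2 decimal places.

-46.39 µV

Step size: 1.25 V ÷ 2^12 = 305.18 µV.
Scaled input = 4046.8480 LSBs, so code = 4047.
Code 4047 maps back to 0 + 4047×0.000305176 V = 1.2350464 V.
V_in − V_rec = -4.63867e-05 V = -46.39 µV.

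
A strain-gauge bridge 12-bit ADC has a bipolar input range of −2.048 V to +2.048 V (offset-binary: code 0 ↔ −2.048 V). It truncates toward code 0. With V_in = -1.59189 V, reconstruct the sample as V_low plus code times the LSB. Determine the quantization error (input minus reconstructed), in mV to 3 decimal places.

One LSB is 4.096 V / 4096 = 1.000 mV.
Scaled input = 456.1100 LSBs, so code = 456.
Code 456 maps back to (−2.048) + 456×0.001 V = -1.592 V.
V_in − V_rec = 0.00011 V = 0.110 mV.

0.110 mV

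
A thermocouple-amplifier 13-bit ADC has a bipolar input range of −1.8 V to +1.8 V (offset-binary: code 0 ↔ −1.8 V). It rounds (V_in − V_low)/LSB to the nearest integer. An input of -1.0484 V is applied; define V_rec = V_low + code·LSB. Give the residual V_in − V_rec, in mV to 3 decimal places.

0.135 mV

Step size: 3.6 V ÷ 2^13 = 439.45 µV.
(-1.0484 − (−1.8))/0.000439453 = 1710.3076; round gives code 1710.
V_rec = (−1.8) + 1710·0.000439453 = -1.0485352 V.
Error = -1.0484 − (−1.0485352) = 0.000135156 V = 0.135 mV.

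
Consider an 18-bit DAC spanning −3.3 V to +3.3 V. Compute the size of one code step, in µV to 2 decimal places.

Full-scale span = 6.6 V.
LSB = 6.6 / 2^18 = 6.6 / 262144 = 2.5177e-05 V = 25.18 µV.

25.18 µV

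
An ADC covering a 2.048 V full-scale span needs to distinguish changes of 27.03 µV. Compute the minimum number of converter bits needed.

17 bits

Number of steps required ≥ 2.048 V / 27.03 µV = 75767.67.
Need 2^N ≥ 75767.67; 2^16 = 65536, 2^17 = 131072.
Minimum N = 17.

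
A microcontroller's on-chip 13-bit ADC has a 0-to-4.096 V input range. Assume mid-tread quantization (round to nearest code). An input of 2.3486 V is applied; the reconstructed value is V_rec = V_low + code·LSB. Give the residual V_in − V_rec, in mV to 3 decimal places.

LSB = 4.096/2^13 = 0.500 mV.
(2.3486 − 0)/0.0005 = 4697.2000; round gives code 4697.
Code 4697 maps back to 0 + 4697×0.0005 V = 2.3485 V.
Error = 2.3486 − 2.3485 = 0.0001 V = 0.100 mV.

0.100 mV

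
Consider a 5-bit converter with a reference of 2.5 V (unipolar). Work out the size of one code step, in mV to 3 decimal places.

Full-scale span = 2.5 V.
LSB = 2.5 / 2^5 = 2.5 / 32 = 0.078125 V = 78.125 mV.

78.125 mV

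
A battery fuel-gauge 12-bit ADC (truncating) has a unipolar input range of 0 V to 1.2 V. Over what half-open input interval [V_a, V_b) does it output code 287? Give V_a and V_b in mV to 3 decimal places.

[84.082 mV, 84.375 mV)

LSB = 1.2/2^12 = 292.97 µV.
V_a = V_low + 287·LSB = 0.084082 V; V_b = V_low + 288·LSB = 0.084375 V.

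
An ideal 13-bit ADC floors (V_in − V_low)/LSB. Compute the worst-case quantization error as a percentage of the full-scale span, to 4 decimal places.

0.0122 %

Truncating → worst-case error = 1 LSB = V_FS/2^13, so 100/8192 = 0.012207 % of full scale.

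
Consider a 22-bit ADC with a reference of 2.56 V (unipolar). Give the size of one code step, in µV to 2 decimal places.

0.61 µV

Full-scale span = 2.56 V.
LSB = 2.56 / 2^22 = 2.56 / 4194304 = 6.10352e-07 V = 0.61 µV.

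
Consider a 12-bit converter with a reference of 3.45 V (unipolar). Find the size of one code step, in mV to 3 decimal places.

0.842 mV

Full-scale span = 3.45 V.
LSB = 3.45 / 2^12 = 3.45 / 4096 = 0.000842285 V = 0.842 mV.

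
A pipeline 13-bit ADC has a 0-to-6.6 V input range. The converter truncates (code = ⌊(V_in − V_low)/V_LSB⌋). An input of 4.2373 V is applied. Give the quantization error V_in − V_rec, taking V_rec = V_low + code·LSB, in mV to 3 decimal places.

0.313 mV

Step size: 6.6 V ÷ 2^13 = 0.806 mV.
(V_in − V_low)/LSB = (4.2373 − 0)/0.000805664 = 5259.3881 → code 5259 (floor).
V_rec = 0 + 5259·0.000805664 = 4.2369873 V.
Error = 4.2373 − 4.2369873 = 0.000312695 V = 0.313 mV.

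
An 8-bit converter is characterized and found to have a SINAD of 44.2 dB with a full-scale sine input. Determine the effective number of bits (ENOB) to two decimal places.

7.05 bits

ENOB = (SINAD − 1.76) / 6.02 = (44.2 − 1.76)/6.02 = 7.050.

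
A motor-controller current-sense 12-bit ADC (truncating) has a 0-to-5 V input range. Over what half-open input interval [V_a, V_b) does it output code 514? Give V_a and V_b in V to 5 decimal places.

LSB = 5/2^12 = 1.221 mV.
V_a = V_low + 514·LSB = 0.627441 V; V_b = V_low + 515·LSB = 0.628662 V.

[0.62744 V, 0.62866 V)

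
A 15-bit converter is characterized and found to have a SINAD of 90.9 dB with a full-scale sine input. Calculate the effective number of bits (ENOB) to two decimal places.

14.81 bits

ENOB = (SINAD − 1.76) / 6.02 = (90.9 − 1.76)/6.02 = 14.807.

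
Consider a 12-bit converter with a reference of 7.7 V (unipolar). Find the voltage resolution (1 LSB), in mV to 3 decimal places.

1.880 mV

Full-scale span = 7.7 V.
LSB = 7.7 / 2^12 = 7.7 / 4096 = 0.00187988 V = 1.880 mV.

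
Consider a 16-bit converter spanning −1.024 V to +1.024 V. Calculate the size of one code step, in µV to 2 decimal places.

31.25 µV

Full-scale span = 2.048 V.
LSB = 2.048 / 2^16 = 2.048 / 65536 = 3.125e-05 V = 31.25 µV.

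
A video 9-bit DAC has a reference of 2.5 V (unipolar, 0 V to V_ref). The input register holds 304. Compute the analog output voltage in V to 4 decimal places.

LSB = 2.5 V / 2^9 = 4.883 mV.
V_out = 0 + 304 × 0.00488281 V = 1.48438 V.

1.4844 V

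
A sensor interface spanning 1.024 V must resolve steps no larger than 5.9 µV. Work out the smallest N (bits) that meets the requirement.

Number of steps required ≥ 1.024 V / 5.9 µV = 173559.32.
Need 2^N ≥ 173559.32; 2^17 = 131072, 2^18 = 262144.
Minimum N = 18.

18 bits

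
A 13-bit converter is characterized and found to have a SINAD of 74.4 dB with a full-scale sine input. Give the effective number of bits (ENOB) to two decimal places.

ENOB = (SINAD − 1.76) / 6.02 = (74.4 − 1.76)/6.02 = 12.066.

12.07 bits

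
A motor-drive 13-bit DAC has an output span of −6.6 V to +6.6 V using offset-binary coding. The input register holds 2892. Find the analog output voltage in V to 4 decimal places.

-1.9400 V

LSB = 13.2 V / 2^13 = 1.611 mV.
V_out = (−6.6) + 2892 × 0.00161133 V = -1.94004 V.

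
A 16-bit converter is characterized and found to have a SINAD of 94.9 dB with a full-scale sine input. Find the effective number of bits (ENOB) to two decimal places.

15.47 bits

ENOB = (SINAD − 1.76) / 6.02 = (94.9 − 1.76)/6.02 = 15.472.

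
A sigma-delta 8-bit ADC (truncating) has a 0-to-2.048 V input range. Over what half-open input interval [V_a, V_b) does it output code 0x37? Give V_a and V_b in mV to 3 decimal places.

LSB = 2.048/2^8 = 8.000 mV.
Code 0x37 = 55 decimal.
V_a = V_low + 55·LSB = 0.44 V; V_b = V_low + 56·LSB = 0.448 V.

[440.000 mV, 448.000 mV)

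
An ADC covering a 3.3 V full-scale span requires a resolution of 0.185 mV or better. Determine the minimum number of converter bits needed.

Number of steps required ≥ 3.3 V / 0.185 mV = 17837.84.
Need 2^N ≥ 17837.84; 2^14 = 16384, 2^15 = 32768.
Minimum N = 15.

15 bits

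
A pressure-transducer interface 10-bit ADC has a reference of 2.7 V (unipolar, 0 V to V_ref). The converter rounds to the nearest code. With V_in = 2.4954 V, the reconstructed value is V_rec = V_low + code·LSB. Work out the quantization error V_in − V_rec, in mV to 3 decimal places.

LSB = 2.7/2^10 = 2.637 mV.
(V_in − V_low)/LSB = (2.4954 − 0)/0.00263672 = 946.4036 → code 946 (round).
Code 946 maps back to 0 + 946×0.00263672 V = 2.4943359 V.
Difference: 0.00106406 V → 1.064 mV.

1.064 mV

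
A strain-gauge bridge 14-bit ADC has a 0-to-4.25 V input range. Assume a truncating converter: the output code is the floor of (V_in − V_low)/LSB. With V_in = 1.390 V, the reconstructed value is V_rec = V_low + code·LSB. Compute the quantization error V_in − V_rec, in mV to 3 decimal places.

0.138 mV

One LSB is 4.25 V / 16384 = 259.40 µV.
Scaled input = 5358.5318 LSBs, so code = 5358.
Reconstructed: 1.3898621 V.
V_in − V_rec = 0.000137939 V = 0.138 mV.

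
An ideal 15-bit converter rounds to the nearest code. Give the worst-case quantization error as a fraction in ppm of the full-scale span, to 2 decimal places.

15.26 ppm

Rounding → worst-case error = ½ LSB = V_FS/2^16, so 1e+06/65536 = 15.2588 ppm of full scale.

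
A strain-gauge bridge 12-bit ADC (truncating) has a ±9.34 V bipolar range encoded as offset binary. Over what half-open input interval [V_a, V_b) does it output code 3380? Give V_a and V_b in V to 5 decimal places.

[6.07465 V, 6.07921 V)

LSB = 18.68/2^12 = 4.561 mV.
V_a = V_low + 3380·LSB = 6.07465 V; V_b = V_low + 3381·LSB = 6.07921 V.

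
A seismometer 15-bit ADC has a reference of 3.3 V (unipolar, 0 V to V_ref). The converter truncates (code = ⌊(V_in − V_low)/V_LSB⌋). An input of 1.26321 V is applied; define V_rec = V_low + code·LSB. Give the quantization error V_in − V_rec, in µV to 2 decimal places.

Step size: 3.3 V ÷ 2^15 = 100.71 µV.
(V_in − V_low)/LSB = (1.26321 − 0)/0.000100708 = 12543.2925 → code 12543 (floor).
V_rec = 0 + 12543·0.000100708 = 1.2631805 V.
Error = 1.26321 − 1.2631805 = 2.9458e-05 V = 29.46 µV.

29.46 µV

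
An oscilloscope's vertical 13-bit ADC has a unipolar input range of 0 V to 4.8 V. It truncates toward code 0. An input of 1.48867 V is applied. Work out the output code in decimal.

LSB = 4.8 V / 8192 = 0.586 mV.
Input sits at 2540.663 steps above V_low.
⌊·⌋(2540.663) = 2540.

code 2540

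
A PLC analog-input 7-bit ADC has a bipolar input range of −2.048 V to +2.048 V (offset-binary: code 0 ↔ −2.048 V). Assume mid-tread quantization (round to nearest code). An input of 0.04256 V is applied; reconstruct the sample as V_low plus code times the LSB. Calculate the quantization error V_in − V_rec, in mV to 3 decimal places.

Step size: 4.096 V ÷ 2^7 = 32.000 mV.
(V_in − V_low)/LSB = (0.04256 − (−2.048))/0.032 = 65.3300 → code 65 (round).
Reconstructed: 0.032 V.
Error = 0.04256 − 0.032 = 0.01056 V = 10.560 mV.

10.560 mV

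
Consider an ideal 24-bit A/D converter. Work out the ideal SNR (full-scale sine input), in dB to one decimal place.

SNR ≈ 6.02·N + 1.76 dB = 6.02·24 + 1.76 = 146.24 dB.

146.2 dB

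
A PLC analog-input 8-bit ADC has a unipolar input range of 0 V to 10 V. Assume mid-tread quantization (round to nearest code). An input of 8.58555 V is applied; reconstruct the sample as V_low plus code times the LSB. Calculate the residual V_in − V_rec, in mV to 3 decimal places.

-8.200 mV

LSB = 10/2^8 = 39.062 mV.
(V_in − V_low)/LSB = (8.58555 − 0)/0.0390625 = 219.7901 → code 220 (round).
Code 220 maps back to 0 + 220×0.0390625 V = 8.59375 V.
V_in − V_rec = -0.0082 V = -8.200 mV.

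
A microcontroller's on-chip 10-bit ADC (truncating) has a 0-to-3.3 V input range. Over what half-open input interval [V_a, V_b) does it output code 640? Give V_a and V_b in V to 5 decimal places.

LSB = 3.3/2^10 = 3.223 mV.
V_a = V_low + 640·LSB = 2.0625 V; V_b = V_low + 641·LSB = 2.06572 V.

[2.06250 V, 2.06572 V)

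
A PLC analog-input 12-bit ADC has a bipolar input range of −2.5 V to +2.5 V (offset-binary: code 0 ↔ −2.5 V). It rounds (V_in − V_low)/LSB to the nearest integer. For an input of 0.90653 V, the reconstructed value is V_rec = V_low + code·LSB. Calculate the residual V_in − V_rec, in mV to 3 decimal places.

One LSB is 5 V / 4096 = 1.221 mV.
(0.90653 − (−2.5))/0.0012207 = 2790.6294; round gives code 2791.
V_rec = (−2.5) + 2791·0.0012207 = 0.90698242 V.
Difference: -0.000452422 V → -0.452 mV.

-0.452 mV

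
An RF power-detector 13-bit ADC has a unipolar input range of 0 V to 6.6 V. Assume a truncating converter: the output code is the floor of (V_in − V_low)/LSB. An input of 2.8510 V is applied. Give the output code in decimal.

code 3538

LSB = 6.6 V / 8192 = 0.806 mV.
(2.8510 − 0) / 0.000805664 = 3538.696 LSBs.
⌊·⌋(3538.696) = 3538.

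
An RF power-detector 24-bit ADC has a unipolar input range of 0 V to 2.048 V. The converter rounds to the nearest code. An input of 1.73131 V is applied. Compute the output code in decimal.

With 16777216 levels over 2.048 V, one step is 0.12 µV.
Input sits at 14182891.520 steps above V_low.
round(14182891.520) = 14182892.

code 14182892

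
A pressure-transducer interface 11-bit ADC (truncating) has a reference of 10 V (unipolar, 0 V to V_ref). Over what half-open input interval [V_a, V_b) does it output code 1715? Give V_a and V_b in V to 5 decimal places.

[8.37402 V, 8.37891 V)

LSB = 10/2^11 = 4.883 mV.
V_a = V_low + 1715·LSB = 8.37402 V; V_b = V_low + 1716·LSB = 8.37891 V.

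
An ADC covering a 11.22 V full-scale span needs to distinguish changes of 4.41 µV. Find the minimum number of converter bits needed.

Number of steps required ≥ 11.22 V / 4.41 µV = 2544217.69.
Need 2^N ≥ 2544217.69; 2^21 = 2097152, 2^22 = 4194304.
Minimum N = 22.

22 bits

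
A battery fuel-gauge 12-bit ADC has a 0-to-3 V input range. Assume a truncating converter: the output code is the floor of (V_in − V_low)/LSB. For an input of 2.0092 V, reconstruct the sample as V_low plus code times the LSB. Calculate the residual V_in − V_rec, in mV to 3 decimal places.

One LSB is 3 V / 4096 = 0.732 mV.
(V_in − V_low)/LSB = (2.0092 − 0)/0.000732422 = 2743.2277 → code 2743 (floor).
Code 2743 maps back to 0 + 2743×0.000732422 V = 2.0090332 V.
Difference: 0.000166797 V → 0.167 mV.

0.167 mV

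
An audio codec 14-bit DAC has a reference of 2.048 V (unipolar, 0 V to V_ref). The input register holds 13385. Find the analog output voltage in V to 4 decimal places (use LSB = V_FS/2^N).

LSB = 2.048 V / 2^14 = 125.00 µV.
V_out = 0 + 13385 × 0.000125 V = 1.67312 V.

1.6731 V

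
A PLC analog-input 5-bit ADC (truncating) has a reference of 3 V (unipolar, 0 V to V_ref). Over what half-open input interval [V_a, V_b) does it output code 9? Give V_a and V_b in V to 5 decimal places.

[0.84375 V, 0.93750 V)

LSB = 3/2^5 = 93.750 mV.
V_a = V_low + 9·LSB = 0.84375 V; V_b = V_low + 10·LSB = 0.9375 V.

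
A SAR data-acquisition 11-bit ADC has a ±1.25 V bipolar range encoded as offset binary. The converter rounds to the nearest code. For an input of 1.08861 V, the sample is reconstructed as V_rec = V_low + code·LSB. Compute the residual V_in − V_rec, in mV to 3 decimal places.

Step size: 2.5 V ÷ 2^11 = 1.221 mV.
(1.08861 − (−1.25))/0.0012207 = 1915.7893; round gives code 1916.
Reconstructed: 1.0888672 V.
Error = 1.08861 − 1.0888672 = -0.000257187 V = -0.257 mV.

-0.257 mV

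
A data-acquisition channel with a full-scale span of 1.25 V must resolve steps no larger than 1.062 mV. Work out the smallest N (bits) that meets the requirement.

Number of steps required ≥ 1.25 V / 1.062 mV = 1177.02.
Need 2^N ≥ 1177.02; 2^10 = 1024, 2^11 = 2048.
Minimum N = 11.

11 bits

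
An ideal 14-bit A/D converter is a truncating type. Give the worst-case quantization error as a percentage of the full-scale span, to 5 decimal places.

0.00610 %

Truncating → worst-case error = 1 LSB = V_FS/2^14, so 100/16384 = 0.00610352 % of full scale.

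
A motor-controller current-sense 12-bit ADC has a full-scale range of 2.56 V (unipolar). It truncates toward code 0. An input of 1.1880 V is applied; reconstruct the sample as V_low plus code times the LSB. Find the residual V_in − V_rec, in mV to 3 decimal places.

0.500 mV

One LSB is 2.56 V / 4096 = 0.625 mV.
Scaled input = 1900.8000 LSBs, so code = 1900.
V_rec = 0 + 1900·0.000625 = 1.1875 V.
Error = 1.1880 − 1.1875 = 0.0005 V = 0.500 mV.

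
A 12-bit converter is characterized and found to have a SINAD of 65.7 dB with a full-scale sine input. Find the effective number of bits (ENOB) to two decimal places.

ENOB = (SINAD − 1.76) / 6.02 = (65.7 − 1.76)/6.02 = 10.621.

10.62 bits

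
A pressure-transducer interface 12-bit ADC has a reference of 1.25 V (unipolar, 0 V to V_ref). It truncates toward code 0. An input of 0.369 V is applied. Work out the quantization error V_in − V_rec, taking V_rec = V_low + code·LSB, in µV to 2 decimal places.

One LSB is 1.25 V / 4096 = 305.18 µV.
(0.369 − 0)/0.000305176 = 1209.1392; ⌊·⌋ gives code 1209.
Reconstructed: 0.36895752 V.
Error = 0.369 − 0.36895752 = 4.24805e-05 V = 42.48 µV.

42.48 µV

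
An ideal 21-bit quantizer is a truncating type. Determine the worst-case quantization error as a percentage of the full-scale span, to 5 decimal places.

Truncating → worst-case error = 1 LSB = V_FS/2^21, so 100/2097152 = 4.76837e-05 % of full scale.

0.00005 %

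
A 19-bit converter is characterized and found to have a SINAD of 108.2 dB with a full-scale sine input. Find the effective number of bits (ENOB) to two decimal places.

17.68 bits

ENOB = (SINAD − 1.76) / 6.02 = (108.2 − 1.76)/6.02 = 17.681.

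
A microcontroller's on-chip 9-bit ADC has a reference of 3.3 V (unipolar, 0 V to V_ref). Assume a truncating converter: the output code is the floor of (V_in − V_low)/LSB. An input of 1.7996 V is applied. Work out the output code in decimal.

code 279

Full-scale span = 3.3 V; LSB = 3.3/2^9 = 6.445 mV.
(V_in − V_low)/LSB = (1.7996 − 0) / 0.00644531 = 279.211.
Floor → code 279.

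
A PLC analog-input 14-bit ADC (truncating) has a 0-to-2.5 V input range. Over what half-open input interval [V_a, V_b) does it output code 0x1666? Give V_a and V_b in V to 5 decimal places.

LSB = 2.5/2^14 = 152.59 µV.
Code 0x1666 = 5734 decimal.
V_a = V_low + 5734·LSB = 0.874939 V; V_b = V_low + 5735·LSB = 0.875092 V.

[0.87494 V, 0.87509 V)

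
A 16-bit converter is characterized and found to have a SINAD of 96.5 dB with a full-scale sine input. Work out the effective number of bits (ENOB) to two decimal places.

ENOB = (SINAD − 1.76) / 6.02 = (96.5 − 1.76)/6.02 = 15.738.

15.74 bits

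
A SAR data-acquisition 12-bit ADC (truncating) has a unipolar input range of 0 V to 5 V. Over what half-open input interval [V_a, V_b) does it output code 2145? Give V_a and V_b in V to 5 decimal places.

[2.61841 V, 2.61963 V)

LSB = 5/2^12 = 1.221 mV.
V_a = V_low + 2145·LSB = 2.61841 V; V_b = V_low + 2146·LSB = 2.61963 V.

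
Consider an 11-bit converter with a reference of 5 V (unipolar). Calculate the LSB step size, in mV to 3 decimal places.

2.441 mV

Full-scale span = 5 V.
LSB = 5 / 2^11 = 5 / 2048 = 0.00244141 V = 2.441 mV.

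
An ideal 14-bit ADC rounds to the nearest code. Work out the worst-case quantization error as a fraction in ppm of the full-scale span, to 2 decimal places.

30.52 ppm

Rounding → worst-case error = ½ LSB = V_FS/2^15, so 1e+06/32768 = 30.5176 ppm of full scale.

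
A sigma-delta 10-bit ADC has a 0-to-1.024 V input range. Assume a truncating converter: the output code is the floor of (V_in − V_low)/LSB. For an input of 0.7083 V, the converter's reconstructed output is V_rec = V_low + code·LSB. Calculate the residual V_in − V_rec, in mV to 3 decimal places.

Step size: 1.024 V ÷ 2^10 = 1.000 mV.
(0.7083 − 0)/0.001 = 708.3000; ⌊·⌋ gives code 708.
V_rec = 0 + 708·0.001 = 0.708 V.
Difference: 0.0003 V → 0.300 mV.

0.300 mV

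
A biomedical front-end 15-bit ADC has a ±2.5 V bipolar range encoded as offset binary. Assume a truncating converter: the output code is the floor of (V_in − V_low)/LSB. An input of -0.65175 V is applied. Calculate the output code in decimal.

Full-scale span = 5 V; LSB = 5/2^15 = 152.59 µV.
(V_in − V_low)/LSB = (-0.65175 − (−2.5)) / 0.000152588 = 12112.691.
Floor → code 12112.

code 12112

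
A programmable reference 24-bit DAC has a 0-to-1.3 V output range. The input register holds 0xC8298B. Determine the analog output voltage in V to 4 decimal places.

LSB = 1.3 V / 2^24 = 0.08 µV.
Code 0xC8298B = 13117835 decimal.
V_out = 0 + 13117835 × 7.7486e-08 V = 1.01645 V.

1.0164 V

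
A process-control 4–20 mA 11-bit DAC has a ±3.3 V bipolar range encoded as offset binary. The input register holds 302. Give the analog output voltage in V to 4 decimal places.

-2.3268 V

LSB = 6.6 V / 2^11 = 3.223 mV.
V_out = (−3.3) + 302 × 0.00322266 V = -2.32676 V.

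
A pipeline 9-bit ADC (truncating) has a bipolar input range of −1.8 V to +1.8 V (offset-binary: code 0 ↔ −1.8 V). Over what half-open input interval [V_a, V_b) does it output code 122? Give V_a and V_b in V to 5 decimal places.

LSB = 3.6/2^9 = 7.031 mV.
V_a = V_low + 122·LSB = -0.942187 V; V_b = V_low + 123·LSB = -0.935156 V.

[-0.94219 V, -0.93516 V)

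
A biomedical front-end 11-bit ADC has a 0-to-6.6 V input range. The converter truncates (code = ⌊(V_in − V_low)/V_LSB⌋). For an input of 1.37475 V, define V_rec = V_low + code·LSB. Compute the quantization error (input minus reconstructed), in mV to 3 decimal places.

1.898 mV

Step size: 6.6 V ÷ 2^11 = 3.223 mV.
Scaled input = 426.5891 LSBs, so code = 426.
V_rec = 0 + 426·0.00322266 = 1.3728516 V.
V_in − V_rec = 0.00189844 V = 1.898 mV.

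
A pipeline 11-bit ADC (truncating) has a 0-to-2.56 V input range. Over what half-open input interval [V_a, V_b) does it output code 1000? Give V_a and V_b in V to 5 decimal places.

[1.25000 V, 1.25125 V)

LSB = 2.56/2^11 = 1.250 mV.
V_a = V_low + 1000·LSB = 1.25 V; V_b = V_low + 1001·LSB = 1.25125 V.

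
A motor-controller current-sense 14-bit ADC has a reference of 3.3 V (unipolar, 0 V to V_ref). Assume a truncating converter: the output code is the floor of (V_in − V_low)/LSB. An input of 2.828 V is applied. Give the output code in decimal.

Full-scale span = 3.3 V; LSB = 3.3/2^14 = 201.42 µV.
(2.828 − 0) / 0.000201416 = 14040.592 LSBs.
⌊·⌋(14040.592) = 14040.

code 14040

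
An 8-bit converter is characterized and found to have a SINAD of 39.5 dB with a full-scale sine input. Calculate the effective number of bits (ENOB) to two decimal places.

ENOB = (SINAD − 1.76) / 6.02 = (39.5 − 1.76)/6.02 = 6.269.

6.27 bits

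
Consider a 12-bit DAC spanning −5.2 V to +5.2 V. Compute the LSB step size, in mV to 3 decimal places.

2.539 mV

Full-scale span = 10.4 V.
LSB = 10.4 / 2^12 = 10.4 / 4096 = 0.00253906 V = 2.539 mV.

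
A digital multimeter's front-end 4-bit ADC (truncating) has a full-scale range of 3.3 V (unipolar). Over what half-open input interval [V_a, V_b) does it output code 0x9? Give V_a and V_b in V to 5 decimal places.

LSB = 3.3/2^4 = 206.250 mV.
Code 0x9 = 9 decimal.
V_a = V_low + 9·LSB = 1.85625 V; V_b = V_low + 10·LSB = 2.0625 V.

[1.85625 V, 2.06250 V)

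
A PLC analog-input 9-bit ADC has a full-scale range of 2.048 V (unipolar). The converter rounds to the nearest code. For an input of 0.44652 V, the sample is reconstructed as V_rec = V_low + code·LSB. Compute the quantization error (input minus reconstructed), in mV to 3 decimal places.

-1.480 mV

LSB = 2.048/2^9 = 4.000 mV.
Scaled input = 111.6300 LSBs, so code = 112.
V_rec = 0 + 112·0.004 = 0.448 V.
Error = 0.44652 − 0.448 = -0.00148 V = -1.480 mV.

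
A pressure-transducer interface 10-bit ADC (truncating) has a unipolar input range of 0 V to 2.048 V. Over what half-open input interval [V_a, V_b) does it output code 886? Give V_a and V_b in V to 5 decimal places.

[1.77200 V, 1.77400 V)

LSB = 2.048/2^10 = 2.000 mV.
V_a = V_low + 886·LSB = 1.772 V; V_b = V_low + 887·LSB = 1.774 V.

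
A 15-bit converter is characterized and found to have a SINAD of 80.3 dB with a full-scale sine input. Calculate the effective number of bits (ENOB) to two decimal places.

13.05 bits

ENOB = (SINAD − 1.76) / 6.02 = (80.3 − 1.76)/6.02 = 13.047.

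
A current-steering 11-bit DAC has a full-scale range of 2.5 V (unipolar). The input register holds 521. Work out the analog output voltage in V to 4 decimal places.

0.6360 V

LSB = 2.5 V / 2^11 = 1.221 mV.
V_out = 0 + 521 × 0.0012207 V = 0.635986 V.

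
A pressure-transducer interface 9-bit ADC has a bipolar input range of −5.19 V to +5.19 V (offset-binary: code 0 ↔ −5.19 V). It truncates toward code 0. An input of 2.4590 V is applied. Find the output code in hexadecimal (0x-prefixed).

code 0x179 (decimal 377)

LSB = 10.38 V / 512 = 20.273 mV.
Input sits at 377.292 steps above V_low.
⌊·⌋(377.292) = 377.
In hexadecimal (0x-prefixed): 0x179.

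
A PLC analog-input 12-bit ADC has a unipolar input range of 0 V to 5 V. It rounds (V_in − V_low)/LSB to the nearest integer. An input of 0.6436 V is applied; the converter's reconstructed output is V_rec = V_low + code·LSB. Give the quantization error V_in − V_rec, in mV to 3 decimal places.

0.289 mV

One LSB is 5 V / 4096 = 1.221 mV.
Scaled input = 527.2371 LSBs, so code = 527.
Code 527 maps back to 0 + 527×0.0012207 V = 0.64331055 V.
Error = 0.6436 − 0.64331055 = 0.000289453 V = 0.289 mV.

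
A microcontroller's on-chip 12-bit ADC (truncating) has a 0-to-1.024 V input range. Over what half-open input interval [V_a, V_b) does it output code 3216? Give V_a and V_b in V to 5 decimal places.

[0.80400 V, 0.80425 V)

LSB = 1.024/2^12 = 250.00 µV.
V_a = V_low + 3216·LSB = 0.804 V; V_b = V_low + 3217·LSB = 0.80425 V.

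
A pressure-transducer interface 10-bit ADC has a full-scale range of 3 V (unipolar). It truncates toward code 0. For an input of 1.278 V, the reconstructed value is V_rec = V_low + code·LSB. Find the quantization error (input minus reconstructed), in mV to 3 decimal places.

LSB = 3/2^10 = 2.930 mV.
Scaled input = 436.2240 LSBs, so code = 436.
Code 436 maps back to 0 + 436×0.00292969 V = 1.2773438 V.
V_in − V_rec = 0.00065625 V = 0.656 mV.

0.656 mV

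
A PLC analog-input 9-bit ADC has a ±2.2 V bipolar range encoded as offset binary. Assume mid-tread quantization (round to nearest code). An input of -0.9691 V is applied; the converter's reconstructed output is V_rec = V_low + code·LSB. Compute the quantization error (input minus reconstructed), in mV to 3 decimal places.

One LSB is 4.4 V / 512 = 8.594 mV.
Scaled input = 143.2320 LSBs, so code = 143.
V_rec = (−2.2) + 143·0.00859375 = -0.97109375 V.
V_in − V_rec = 0.00199375 V = 1.994 mV.

1.994 mV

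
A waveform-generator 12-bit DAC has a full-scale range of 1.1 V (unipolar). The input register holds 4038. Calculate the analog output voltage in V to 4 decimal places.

LSB = 1.1 V / 2^12 = 268.55 µV.
V_out = 0 + 4038 × 0.000268555 V = 1.08442 V.

1.0844 V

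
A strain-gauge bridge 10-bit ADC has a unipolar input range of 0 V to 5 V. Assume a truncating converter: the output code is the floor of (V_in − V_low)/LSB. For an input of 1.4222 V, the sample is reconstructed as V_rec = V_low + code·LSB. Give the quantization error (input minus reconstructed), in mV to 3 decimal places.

LSB = 5/2^10 = 4.883 mV.
(1.4222 − 0)/0.00488281 = 291.2666; ⌊·⌋ gives code 291.
Code 291 maps back to 0 + 291×0.00488281 V = 1.4208984 V.
Difference: 0.00130156 V → 1.302 mV.

1.302 mV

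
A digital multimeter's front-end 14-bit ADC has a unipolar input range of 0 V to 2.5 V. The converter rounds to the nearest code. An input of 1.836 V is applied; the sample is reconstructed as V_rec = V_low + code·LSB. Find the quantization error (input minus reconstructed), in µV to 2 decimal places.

62.50 µV

LSB = 2.5/2^14 = 152.59 µV.
(V_in − V_low)/LSB = (1.836 − 0)/0.000152588 = 12032.4096 → code 12032 (round).
Code 12032 maps back to 0 + 12032×0.000152588 V = 1.8359375 V.
Error = 1.836 − 1.8359375 = 6.25e-05 V = 62.50 µV.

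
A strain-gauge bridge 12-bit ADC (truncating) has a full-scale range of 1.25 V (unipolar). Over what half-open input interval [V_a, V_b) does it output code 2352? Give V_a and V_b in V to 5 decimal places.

LSB = 1.25/2^12 = 305.18 µV.
V_a = V_low + 2352·LSB = 0.717773 V; V_b = V_low + 2353·LSB = 0.718079 V.

[0.71777 V, 0.71808 V)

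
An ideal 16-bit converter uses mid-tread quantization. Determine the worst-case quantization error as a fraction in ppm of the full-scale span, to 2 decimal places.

Rounding → worst-case error = ½ LSB = V_FS/2^17, so 1e+06/131072 = 7.62939 ppm of full scale.

7.63 ppm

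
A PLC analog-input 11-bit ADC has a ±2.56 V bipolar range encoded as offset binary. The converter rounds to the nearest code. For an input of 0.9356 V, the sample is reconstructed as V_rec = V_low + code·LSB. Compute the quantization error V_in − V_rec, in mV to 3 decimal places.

0.600 mV

LSB = 5.12/2^11 = 2.500 mV.
(V_in − V_low)/LSB = (0.9356 − (−2.56))/0.0025 = 1398.2400 → code 1398 (round).
Code 1398 maps back to (−2.56) + 1398×0.0025 V = 0.935 V.
Difference: 0.0006 V → 0.600 mV.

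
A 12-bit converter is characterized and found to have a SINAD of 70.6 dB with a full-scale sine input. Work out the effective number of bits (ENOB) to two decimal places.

ENOB = (SINAD − 1.76) / 6.02 = (70.6 − 1.76)/6.02 = 11.435.

11.44 bits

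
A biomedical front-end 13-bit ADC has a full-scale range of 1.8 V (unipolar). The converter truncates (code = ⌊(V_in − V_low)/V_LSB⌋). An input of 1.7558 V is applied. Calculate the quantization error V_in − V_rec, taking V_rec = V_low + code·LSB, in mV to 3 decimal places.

One LSB is 1.8 V / 8192 = 219.73 µV.
(1.7558 − 0)/0.000219727 = 7990.8409; ⌊·⌋ gives code 7990.
Reconstructed: 1.7556152 V.
Difference: 0.000184766 V → 0.185 mV.

0.185 mV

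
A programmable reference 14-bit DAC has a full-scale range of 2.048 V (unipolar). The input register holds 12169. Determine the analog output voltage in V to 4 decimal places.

LSB = 2.048 V / 2^14 = 125.00 µV.
V_out = 0 + 12169 × 0.000125 V = 1.52113 V.

1.5211 V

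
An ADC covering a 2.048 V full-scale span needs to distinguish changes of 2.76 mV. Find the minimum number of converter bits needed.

10 bits

Number of steps required ≥ 2.048 V / 2.76 mV = 742.03.
Need 2^N ≥ 742.03; 2^9 = 512, 2^10 = 1024.
Minimum N = 10.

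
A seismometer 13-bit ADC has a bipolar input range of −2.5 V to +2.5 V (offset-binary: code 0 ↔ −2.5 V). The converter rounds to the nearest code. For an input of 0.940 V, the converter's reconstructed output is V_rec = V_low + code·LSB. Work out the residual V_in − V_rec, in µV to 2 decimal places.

One LSB is 5 V / 8192 = 0.610 mV.
(0.940 − (−2.5))/0.000610352 = 5636.0960; round gives code 5636.
Code 5636 maps back to (−2.5) + 5636×0.000610352 V = 0.93994141 V.
Difference: 5.85937e-05 V → 58.59 µV.

58.59 µV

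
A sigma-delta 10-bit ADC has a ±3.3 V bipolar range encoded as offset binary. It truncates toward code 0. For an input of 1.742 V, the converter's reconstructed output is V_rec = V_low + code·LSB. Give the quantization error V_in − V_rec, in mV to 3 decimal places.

1.766 mV

LSB = 6.6/2^10 = 6.445 mV.
(V_in − V_low)/LSB = (1.742 − (−3.3))/0.00644531 = 782.2739 → code 782 (floor).
Reconstructed: 1.7402344 V.
V_in − V_rec = 0.00176563 V = 1.766 mV.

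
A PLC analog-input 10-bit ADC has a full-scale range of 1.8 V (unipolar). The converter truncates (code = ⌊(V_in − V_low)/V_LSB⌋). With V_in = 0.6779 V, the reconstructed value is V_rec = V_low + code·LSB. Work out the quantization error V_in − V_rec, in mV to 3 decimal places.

1.142 mV

LSB = 1.8/2^10 = 1.758 mV.
(0.6779 − 0)/0.00175781 = 385.6498; ⌊·⌋ gives code 385.
Code 385 maps back to 0 + 385×0.00175781 V = 0.67675781 V.
Error = 0.6779 − 0.67675781 = 0.00114219 V = 1.142 mV.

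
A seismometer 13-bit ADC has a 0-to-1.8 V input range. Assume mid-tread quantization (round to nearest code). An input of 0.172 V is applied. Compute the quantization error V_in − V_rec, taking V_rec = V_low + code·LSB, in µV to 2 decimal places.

-45.90 µV

Step size: 1.8 V ÷ 2^13 = 219.73 µV.
Scaled input = 782.7911 LSBs, so code = 783.
V_rec = 0 + 783·0.000219727 = 0.1720459 V.
Difference: -4.58984e-05 V → -45.90 µV.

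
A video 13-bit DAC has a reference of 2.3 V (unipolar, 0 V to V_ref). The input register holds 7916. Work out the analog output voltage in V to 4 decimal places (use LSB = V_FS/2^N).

2.2225 V

LSB = 2.3 V / 2^13 = 280.76 µV.
V_out = 0 + 7916 × 0.000280762 V = 2.22251 V.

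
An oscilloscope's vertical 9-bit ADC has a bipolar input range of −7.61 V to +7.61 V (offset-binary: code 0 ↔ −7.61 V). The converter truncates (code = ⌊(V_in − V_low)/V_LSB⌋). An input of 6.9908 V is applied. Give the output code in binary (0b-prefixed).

Full-scale span = 15.22 V; LSB = 15.22/2^9 = 29.727 mV.
(V_in − V_low)/LSB = (6.9908 − (−7.61)) / 0.0297266 = 491.170.
So the output code is 491.
In binary (0b-prefixed): 0b111101011.

code 0b111101011 (decimal 491)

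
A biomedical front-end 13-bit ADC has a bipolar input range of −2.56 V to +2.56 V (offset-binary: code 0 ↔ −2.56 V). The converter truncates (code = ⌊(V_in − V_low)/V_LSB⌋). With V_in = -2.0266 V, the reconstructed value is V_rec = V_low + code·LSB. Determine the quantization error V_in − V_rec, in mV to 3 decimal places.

0.275 mV

Step size: 5.12 V ÷ 2^13 = 0.625 mV.
(-2.0266 − (−2.56))/0.000625 = 853.4400; ⌊·⌋ gives code 853.
Code 853 maps back to (−2.56) + 853×0.000625 V = -2.026875 V.
Difference: 0.000275 V → 0.275 mV.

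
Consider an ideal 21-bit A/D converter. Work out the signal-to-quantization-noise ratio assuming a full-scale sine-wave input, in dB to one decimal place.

SNR ≈ 6.02·N + 1.76 dB = 6.02·21 + 1.76 = 128.18 dB.

128.2 dB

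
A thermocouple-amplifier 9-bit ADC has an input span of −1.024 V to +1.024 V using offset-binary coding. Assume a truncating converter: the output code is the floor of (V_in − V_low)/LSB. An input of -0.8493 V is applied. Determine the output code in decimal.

LSB = 2.048 V / 512 = 4.000 mV.
(-0.8493 − (−1.024)) / 0.004 = 43.675 LSBs.
⌊·⌋(43.675) = 43.

code 43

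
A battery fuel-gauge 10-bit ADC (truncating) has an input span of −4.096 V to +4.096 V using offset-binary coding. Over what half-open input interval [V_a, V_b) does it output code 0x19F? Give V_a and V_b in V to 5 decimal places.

[-0.77600 V, -0.76800 V)

LSB = 8.192/2^10 = 8.000 mV.
Code 0x19F = 415 decimal.
V_a = V_low + 415·LSB = -0.776 V; V_b = V_low + 416·LSB = -0.768 V.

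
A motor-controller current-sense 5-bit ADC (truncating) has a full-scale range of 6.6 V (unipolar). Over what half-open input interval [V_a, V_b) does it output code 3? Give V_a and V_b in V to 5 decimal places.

[0.61875 V, 0.82500 V)

LSB = 6.6/2^5 = 206.250 mV.
V_a = V_low + 3·LSB = 0.61875 V; V_b = V_low + 4·LSB = 0.825 V.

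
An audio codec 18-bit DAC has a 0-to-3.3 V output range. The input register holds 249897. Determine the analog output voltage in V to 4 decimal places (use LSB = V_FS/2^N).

LSB = 3.3 V / 2^18 = 12.59 µV.
V_out = 0 + 249897 × 1.25885e-05 V = 3.14583 V.

3.1458 V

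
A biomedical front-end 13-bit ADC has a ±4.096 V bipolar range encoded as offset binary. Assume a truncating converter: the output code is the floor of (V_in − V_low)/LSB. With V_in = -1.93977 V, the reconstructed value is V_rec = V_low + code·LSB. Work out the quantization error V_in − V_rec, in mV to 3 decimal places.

0.230 mV

One LSB is 8.192 V / 8192 = 1.000 mV.
Scaled input = 2156.2300 LSBs, so code = 2156.
Reconstructed: -1.94 V.
Error = -1.93977 − (−1.94) = 0.00023 V = 0.230 mV.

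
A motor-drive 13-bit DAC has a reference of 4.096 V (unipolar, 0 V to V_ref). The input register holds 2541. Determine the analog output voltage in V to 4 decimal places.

LSB = 4.096 V / 2^13 = 0.500 mV.
V_out = 0 + 2541 × 0.0005 V = 1.2705 V.

1.2705 V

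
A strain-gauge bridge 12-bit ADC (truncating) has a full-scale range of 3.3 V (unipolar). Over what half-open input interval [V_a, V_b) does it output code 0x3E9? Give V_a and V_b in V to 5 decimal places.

[0.80647 V, 0.80728 V)

LSB = 3.3/2^12 = 0.806 mV.
Code 0x3E9 = 1001 decimal.
V_a = V_low + 1001·LSB = 0.80647 V; V_b = V_low + 1002·LSB = 0.807275 V.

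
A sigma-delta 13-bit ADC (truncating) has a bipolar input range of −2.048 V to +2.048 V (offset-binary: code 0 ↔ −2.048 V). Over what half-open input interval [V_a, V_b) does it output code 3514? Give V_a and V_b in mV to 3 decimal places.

LSB = 4.096/2^13 = 0.500 mV.
V_a = V_low + 3514·LSB = -0.291 V; V_b = V_low + 3515·LSB = -0.2905 V.

[-291.000 mV, -290.500 mV)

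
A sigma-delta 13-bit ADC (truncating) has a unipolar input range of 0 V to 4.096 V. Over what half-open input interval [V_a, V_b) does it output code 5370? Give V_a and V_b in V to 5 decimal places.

[2.68500 V, 2.68550 V)

LSB = 4.096/2^13 = 0.500 mV.
V_a = V_low + 5370·LSB = 2.685 V; V_b = V_low + 5371·LSB = 2.6855 V.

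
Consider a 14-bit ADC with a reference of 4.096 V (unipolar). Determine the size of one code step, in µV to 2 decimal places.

250.00 µV

Full-scale span = 4.096 V.
LSB = 4.096 / 2^14 = 4.096 / 16384 = 0.00025 V = 250.00 µV.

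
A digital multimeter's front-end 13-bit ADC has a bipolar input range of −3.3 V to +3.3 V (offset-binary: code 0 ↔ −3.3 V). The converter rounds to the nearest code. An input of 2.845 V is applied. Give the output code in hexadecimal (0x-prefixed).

code 0x1DCB (decimal 7627)

Full-scale span = 6.6 V; LSB = 6.6/2^13 = 0.806 mV.
(V_in − V_low)/LSB = (2.845 − (−3.3)) / 0.000805664 = 7627.248.
round(7627.248) = 7627.
In hexadecimal (0x-prefixed): 0x1DCB.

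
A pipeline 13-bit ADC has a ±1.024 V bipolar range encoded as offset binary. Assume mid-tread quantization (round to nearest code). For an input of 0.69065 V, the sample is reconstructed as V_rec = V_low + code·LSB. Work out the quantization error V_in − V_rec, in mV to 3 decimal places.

-0.100 mV

One LSB is 2.048 V / 8192 = 250.00 µV.
(0.69065 − (−1.024))/0.00025 = 6858.6000; round gives code 6859.
Reconstructed: 0.69075 V.
Error = 0.69065 − 0.69075 = -0.0001 V = -0.100 mV.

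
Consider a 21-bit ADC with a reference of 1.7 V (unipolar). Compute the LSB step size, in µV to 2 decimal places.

0.81 µV

Full-scale span = 1.7 V.
LSB = 1.7 / 2^21 = 1.7 / 2097152 = 8.10623e-07 V = 0.81 µV.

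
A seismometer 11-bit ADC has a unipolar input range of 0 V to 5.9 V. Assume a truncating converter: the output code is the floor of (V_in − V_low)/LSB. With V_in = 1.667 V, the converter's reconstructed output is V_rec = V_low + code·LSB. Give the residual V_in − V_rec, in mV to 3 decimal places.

LSB = 5.9/2^11 = 2.881 mV.
(V_in − V_low)/LSB = (1.667 − 0)/0.00288086 = 578.6468 → code 578 (floor).
Code 578 maps back to 0 + 578×0.00288086 V = 1.6651367 V.
Error = 1.667 − 1.6651367 = 0.00186328 V = 1.863 mV.

1.863 mV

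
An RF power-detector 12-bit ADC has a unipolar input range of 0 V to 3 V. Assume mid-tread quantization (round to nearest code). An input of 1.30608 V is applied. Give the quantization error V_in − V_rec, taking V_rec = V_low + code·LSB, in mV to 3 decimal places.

LSB = 3/2^12 = 0.732 mV.
(1.30608 − 0)/0.000732422 = 1783.2346; round gives code 1783.
Code 1783 maps back to 0 + 1783×0.000732422 V = 1.3059082 V.
Difference: 0.000171797 V → 0.172 mV.

0.172 mV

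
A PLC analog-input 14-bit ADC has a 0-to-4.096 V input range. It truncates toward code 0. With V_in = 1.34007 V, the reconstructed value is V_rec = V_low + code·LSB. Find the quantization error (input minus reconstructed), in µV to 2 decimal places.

One LSB is 4.096 V / 16384 = 250.00 µV.
(1.34007 − 0)/0.00025 = 5360.2800; ⌊·⌋ gives code 5360.
Reconstructed: 1.34 V.
Error = 1.34007 − 1.34 = 7e-05 V = 70.00 µV.

70.00 µV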